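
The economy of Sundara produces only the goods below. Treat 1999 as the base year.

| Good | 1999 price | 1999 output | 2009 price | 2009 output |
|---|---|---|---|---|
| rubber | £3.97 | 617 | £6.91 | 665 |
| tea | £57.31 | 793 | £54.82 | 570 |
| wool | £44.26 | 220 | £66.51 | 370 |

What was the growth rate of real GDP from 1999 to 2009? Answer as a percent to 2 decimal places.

Real GDP 1999 = Nominal GDP 1999 = 3.97·617 + 57.31·793 + 44.26·220 = 57633.52.
Real GDP 2009 (at 1999 prices) = 3.97·665 + 57.31·570 + 44.26·370 = 51682.95.
Real growth = 51682.95/57633.52 − 1 = -0.1032.

-10.32%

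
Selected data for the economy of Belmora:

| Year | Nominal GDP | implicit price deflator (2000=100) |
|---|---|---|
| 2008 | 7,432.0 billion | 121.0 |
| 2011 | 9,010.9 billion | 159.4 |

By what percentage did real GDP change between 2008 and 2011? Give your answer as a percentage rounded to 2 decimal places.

-7.96%

Real GDP 2008 = 7432.0 / 1.210 = 6142.15.
Real GDP 2011 = 9010.9 / 1.594 = 5653.01.
Real growth = 5653.01 / 6142.15 − 1 = -0.0796.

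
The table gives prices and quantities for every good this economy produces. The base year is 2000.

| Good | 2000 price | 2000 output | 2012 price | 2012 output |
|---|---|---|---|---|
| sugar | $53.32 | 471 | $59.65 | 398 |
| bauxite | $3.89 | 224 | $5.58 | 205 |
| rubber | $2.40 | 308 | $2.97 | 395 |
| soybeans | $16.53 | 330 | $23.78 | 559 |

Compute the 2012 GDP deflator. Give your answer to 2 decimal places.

Nominal GDP 2012 = 59.65·398 + 5.58·205 + 2.97·395 + 23.78·559 = 39350.77.
Real GDP 2012 (at 2000 prices) = 53.32·398 + 3.89·205 + 2.40·395 + 16.53·559 = 32207.08.
Deflator = Nominal/Real × 100 = 39350.77/32207.08 × 100 = 122.180.

122.18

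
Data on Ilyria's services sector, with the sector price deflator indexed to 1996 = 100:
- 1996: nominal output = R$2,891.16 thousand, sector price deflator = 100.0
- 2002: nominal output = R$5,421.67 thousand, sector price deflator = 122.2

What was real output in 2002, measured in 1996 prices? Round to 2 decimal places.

Real output = Nominal / (sector price deflator/100) = 5421.67 / 1.222 = 4436.72.

R$4,436.72 thousand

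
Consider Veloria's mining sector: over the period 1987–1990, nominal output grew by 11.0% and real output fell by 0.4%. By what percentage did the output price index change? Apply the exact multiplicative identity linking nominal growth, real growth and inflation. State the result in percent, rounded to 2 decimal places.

(1 + g_nom) = (1 + g_real)(1 + π), so π = 1.1100 / 0.9960 − 1 = 0.11446.

11.45%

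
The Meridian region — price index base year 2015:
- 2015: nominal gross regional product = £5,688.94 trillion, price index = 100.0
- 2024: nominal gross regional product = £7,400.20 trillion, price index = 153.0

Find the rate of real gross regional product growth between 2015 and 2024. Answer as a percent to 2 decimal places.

-14.98%

Deflate each year: 2015 → 5688.94/1.000 = 5688.94; 2024 → 7400.20/1.530 = 4836.73.
So real gross regional product changed by 4836.73/5688.94 − 1 = -0.1498, i.e. -14.98%.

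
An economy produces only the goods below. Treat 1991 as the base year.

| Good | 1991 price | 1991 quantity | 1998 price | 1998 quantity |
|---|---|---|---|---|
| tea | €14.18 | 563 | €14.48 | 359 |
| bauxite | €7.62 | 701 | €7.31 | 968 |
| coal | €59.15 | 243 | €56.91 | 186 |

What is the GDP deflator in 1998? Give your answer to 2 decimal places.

97.40

Nominal GDP 1998 = 14.48·359 + 7.31·968 + 56.91·186 = 22859.66.
Real GDP 1998 (at 1991 prices) = 14.18·359 + 7.62·968 + 59.15·186 = 23468.68.
Deflator = Nominal/Real × 100 = 22859.66/23468.68 × 100 = 97.405.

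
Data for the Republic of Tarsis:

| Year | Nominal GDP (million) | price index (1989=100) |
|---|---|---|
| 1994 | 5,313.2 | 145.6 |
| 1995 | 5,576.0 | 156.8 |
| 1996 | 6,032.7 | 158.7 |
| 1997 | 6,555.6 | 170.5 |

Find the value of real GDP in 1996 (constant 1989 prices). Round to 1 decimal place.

3,801.3 million

Real GDP 1996 = 6032.7 / 1.587 = 3801.32.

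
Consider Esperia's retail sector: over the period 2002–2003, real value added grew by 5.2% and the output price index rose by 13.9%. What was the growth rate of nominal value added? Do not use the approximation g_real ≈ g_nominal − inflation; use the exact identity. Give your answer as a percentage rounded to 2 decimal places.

19.82%

(1 + g_nom) = (1 + g_real)(1 + π) = 1.0520 × 1.1390 = 1.19823.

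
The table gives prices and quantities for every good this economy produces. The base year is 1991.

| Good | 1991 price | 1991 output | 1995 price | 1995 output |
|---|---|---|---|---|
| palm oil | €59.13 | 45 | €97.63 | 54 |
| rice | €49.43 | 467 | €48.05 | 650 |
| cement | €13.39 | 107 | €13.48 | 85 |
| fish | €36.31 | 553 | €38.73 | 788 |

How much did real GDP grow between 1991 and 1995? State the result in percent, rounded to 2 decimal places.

Real GDP 1991 = Nominal GDP 1991 = 59.13·45 + 49.43·467 + 13.39·107 + 36.31·553 = 47256.82.
Real GDP 1995 (at 1991 prices) = 59.13·54 + 49.43·650 + 13.39·85 + 36.31·788 = 65072.95.
Real growth = 65072.95/47256.82 − 1 = 0.3770.

37.70%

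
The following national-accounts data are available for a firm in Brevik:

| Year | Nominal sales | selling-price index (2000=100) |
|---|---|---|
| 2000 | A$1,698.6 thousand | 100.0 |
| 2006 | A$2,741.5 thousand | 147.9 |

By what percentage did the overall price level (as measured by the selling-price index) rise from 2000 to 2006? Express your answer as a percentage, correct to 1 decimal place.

Price-level change = 147.9 / 100.0 − 1 = 0.4790.

47.9%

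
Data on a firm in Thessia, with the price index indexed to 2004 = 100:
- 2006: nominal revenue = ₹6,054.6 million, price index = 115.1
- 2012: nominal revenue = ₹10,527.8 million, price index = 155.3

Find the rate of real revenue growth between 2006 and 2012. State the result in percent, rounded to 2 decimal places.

28.87%

Deflate each year: 2006 → 6054.6/1.151 = 5260.30; 2012 → 10527.8/1.553 = 6779.01.
So real revenue changed by 6779.01/5260.30 − 1 = 0.2887, i.e. 28.87%.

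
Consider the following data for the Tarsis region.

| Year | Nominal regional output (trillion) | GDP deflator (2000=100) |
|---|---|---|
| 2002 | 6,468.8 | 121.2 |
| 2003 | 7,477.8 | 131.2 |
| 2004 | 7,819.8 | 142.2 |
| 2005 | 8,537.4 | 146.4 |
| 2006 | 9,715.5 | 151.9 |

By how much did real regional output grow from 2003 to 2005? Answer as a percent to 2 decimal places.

Real regional output 2003 = 7477.8/1.312 = 5699.54.
Real regional output 2005 = 8537.4/1.464 = 5831.56.
Change = 5831.56/5699.54 − 1 = 0.0232.

2.32%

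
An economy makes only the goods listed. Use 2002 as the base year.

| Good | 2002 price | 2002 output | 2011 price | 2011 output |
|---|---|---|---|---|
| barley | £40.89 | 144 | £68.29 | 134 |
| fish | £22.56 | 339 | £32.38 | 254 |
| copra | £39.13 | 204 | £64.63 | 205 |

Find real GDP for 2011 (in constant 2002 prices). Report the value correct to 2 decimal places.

Real GDP 2011 = Σ (p_2002 × q_2011) = 40.89·134 + 22.56·254 + 39.13·205 = 19231.15.

£19231.15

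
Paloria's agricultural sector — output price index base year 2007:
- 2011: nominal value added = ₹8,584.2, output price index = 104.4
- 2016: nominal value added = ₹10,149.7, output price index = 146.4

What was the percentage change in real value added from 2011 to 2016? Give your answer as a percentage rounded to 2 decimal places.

Real value added 2011 = 8584.2 / 1.044 = 8222.41.
Real value added 2016 = 10149.7 / 1.464 = 6932.86.
Real growth = 6932.86 / 8222.41 − 1 = -0.1568.

-15.68%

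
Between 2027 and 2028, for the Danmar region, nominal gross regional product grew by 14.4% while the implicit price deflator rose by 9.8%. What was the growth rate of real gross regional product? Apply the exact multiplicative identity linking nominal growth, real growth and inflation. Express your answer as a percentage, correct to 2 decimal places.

(1 + g_nom) = (1 + g_real)(1 + π), so g_real = 1.1440 / 1.0980 − 1 = 0.04189.

4.19%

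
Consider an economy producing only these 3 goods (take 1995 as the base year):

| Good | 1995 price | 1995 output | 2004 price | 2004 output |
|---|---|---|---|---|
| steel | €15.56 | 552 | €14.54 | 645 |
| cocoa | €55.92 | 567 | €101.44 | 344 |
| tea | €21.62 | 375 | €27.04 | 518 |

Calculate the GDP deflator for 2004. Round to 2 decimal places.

Nominal GDP 2004 = 14.54·645 + 101.44·344 + 27.04·518 = 58280.38.
Real GDP 2004 (at 1995 prices) = 15.56·645 + 55.92·344 + 21.62·518 = 40471.84.
Deflator = Nominal/Real × 100 = 58280.38/40471.84 × 100 = 144.002.

144.00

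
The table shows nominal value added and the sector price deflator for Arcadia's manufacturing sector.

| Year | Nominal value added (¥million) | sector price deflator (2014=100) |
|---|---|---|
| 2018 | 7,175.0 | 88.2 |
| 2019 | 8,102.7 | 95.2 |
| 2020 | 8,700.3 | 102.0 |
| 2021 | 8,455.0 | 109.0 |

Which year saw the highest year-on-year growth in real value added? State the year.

2019

2019: real = 8102.7/0.952 = 8511.24; growth vs 2018 (8134.92) = 4.63%.
2020: real = 8700.3/1.020 = 8529.71; growth vs 2019 (8511.24) = 0.22%.
2021: real = 8455.0/1.090 = 7756.88; growth vs 2020 (8529.71) = -9.06%.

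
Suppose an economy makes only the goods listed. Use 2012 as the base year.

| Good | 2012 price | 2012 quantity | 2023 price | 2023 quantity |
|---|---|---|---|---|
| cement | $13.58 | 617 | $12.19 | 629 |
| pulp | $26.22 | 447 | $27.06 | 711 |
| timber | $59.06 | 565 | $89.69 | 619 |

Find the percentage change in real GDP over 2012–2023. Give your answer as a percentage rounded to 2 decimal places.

Real GDP 2012 = Nominal GDP 2012 = 13.58·617 + 26.22·447 + 59.06·565 = 53468.10.
Real GDP 2023 (at 2012 prices) = 13.58·629 + 26.22·711 + 59.06·619 = 63742.38.
Real growth = 63742.38/53468.10 − 1 = 0.1922.

19.22%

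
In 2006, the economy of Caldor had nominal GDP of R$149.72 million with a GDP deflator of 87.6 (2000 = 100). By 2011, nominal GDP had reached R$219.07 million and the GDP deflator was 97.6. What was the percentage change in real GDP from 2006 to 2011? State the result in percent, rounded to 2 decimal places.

31.33%

Real GDP 2006 = 149.72 / 0.876 = 170.91.
Real GDP 2011 = 219.07 / 0.976 = 224.46.
Real growth = 224.46 / 170.91 − 1 = 0.3133.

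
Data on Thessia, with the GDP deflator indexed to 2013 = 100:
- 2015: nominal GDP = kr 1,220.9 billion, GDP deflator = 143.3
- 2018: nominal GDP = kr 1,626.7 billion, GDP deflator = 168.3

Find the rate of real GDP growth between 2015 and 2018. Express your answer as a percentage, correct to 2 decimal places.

Real GDP 2015 = 1220.9 / 1.433 = 851.99.
Real GDP 2018 = 1626.7 / 1.683 = 966.55.
Real growth = 966.55 / 851.99 − 1 = 0.1345.

13.45%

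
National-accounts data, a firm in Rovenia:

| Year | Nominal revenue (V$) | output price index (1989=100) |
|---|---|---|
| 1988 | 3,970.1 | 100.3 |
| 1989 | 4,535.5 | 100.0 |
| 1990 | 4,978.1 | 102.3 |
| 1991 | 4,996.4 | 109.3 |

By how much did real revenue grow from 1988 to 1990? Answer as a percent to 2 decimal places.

Real revenue 1988 = 3970.1/1.003 = 3958.23.
Real revenue 1990 = 4978.1/1.023 = 4866.18.
Change = 4866.18/3958.23 − 1 = 0.2294.

22.94%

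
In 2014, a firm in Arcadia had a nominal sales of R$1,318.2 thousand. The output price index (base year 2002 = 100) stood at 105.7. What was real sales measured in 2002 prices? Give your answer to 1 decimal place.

Real sales = Nominal / (output price index/100) = 1318.2 / 1.057 = 1247.11.

R$1,247.1 thousand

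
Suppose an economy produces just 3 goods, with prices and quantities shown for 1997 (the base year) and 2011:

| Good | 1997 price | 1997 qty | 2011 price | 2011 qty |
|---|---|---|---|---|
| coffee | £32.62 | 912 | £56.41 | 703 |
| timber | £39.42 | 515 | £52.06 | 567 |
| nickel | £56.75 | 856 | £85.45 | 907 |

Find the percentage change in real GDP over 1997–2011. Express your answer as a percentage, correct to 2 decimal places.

-1.90%

Real GDP 1997 = Nominal GDP 1997 = 32.62·912 + 39.42·515 + 56.75·856 = 98628.74.
Real GDP 2011 (at 1997 prices) = 32.62·703 + 39.42·567 + 56.75·907 = 96755.25.
Real growth = 96755.25/98628.74 − 1 = -0.0190.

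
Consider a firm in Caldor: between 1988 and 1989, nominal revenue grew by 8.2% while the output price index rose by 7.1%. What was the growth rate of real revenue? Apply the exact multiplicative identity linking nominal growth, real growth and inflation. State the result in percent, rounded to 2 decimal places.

(1 + g_nom) = (1 + g_real)(1 + π), so g_real = 1.0820 / 1.0710 − 1 = 0.01027.

1.03%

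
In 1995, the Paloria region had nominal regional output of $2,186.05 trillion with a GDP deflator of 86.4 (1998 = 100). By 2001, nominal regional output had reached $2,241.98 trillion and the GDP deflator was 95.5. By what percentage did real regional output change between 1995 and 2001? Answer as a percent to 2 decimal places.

Real regional output 1995 = 2186.05 / 0.864 = 2530.15.
Real regional output 2001 = 2241.98 / 0.955 = 2347.62.
Real growth = 2347.62 / 2530.15 − 1 = -0.0721.

-7.21%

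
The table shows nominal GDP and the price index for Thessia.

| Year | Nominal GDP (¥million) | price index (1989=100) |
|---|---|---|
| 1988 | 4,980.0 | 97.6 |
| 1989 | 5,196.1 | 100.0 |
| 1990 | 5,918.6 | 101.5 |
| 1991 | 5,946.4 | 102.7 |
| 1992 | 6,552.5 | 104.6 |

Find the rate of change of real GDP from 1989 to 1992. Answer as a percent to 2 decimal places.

20.56%

Real GDP 1989 = 5196.1/1.000 = 5196.10.
Real GDP 1992 = 6552.5/1.046 = 6264.34.
Change = 6264.34/5196.10 − 1 = 0.2056.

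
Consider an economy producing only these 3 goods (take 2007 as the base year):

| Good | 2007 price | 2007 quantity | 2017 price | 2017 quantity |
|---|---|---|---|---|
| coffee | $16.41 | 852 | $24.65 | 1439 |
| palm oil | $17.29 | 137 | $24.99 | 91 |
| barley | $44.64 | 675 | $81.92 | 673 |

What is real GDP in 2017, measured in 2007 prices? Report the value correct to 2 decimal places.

Real GDP 2017 = Σ (p_2007 × q_2017) = 16.41·1439 + 17.29·91 + 44.64·673 = 55230.10.

$55230.10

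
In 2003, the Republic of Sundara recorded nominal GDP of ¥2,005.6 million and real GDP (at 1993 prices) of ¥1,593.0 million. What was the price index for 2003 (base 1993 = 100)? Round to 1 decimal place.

125.9

price index = (Nominal / Real) × 100 = 2005.6 / 1593.0 × 100 = 125.90.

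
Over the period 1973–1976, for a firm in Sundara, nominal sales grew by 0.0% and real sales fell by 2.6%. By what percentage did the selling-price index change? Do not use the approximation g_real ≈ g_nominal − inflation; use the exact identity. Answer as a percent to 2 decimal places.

(1 + g_nom) = (1 + g_real)(1 + π), so π = 1.0000 / 0.9740 − 1 = 0.02669.

2.67%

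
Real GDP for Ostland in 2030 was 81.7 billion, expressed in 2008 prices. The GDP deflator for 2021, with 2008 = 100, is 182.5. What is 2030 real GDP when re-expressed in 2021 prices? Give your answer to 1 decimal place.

149.1 billion

Real GDP in 2021 prices = Real GDP in 2008 prices × (P_2021/P_2008) = 81.7 × 1.825 = 149.10.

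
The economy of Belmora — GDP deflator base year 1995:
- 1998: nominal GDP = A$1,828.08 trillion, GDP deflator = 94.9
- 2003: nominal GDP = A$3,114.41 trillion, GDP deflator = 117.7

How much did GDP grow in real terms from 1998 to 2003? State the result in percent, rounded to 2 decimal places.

37.36%

Real GDP 1998 = 1828.08 / 0.949 = 1926.32.
Real GDP 2003 = 3114.41 / 1.177 = 2646.06.
Real growth = 2646.06 / 1926.32 − 1 = 0.3736.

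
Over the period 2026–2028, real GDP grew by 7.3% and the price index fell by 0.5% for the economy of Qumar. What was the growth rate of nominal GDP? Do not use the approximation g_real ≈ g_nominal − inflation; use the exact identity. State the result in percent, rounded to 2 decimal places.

6.76%

(1 + g_nom) = (1 + g_real)(1 + π) = 1.0730 × 0.9950 = 1.06764.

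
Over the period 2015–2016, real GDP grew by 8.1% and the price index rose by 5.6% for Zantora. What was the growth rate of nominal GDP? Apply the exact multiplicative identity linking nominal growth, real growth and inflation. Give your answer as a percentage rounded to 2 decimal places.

14.15%

(1 + g_nom) = (1 + g_real)(1 + π) = 1.0810 × 1.0560 = 1.14154.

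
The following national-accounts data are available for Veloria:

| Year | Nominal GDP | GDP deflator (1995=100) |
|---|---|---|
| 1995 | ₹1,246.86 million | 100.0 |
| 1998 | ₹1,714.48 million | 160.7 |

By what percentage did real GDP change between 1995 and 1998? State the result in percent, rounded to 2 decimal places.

-14.43%

Deflate each year: 1995 → 1246.86/1.000 = 1246.86; 1998 → 1714.48/1.607 = 1066.88.
So real GDP changed by 1066.88/1246.86 − 1 = -0.1443, i.e. -14.43%.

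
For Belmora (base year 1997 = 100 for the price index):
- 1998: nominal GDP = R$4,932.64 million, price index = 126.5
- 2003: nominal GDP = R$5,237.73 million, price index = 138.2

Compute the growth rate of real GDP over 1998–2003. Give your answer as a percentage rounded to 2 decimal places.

-2.80%

Real GDP 1998 = 4932.64 / 1.265 = 3899.32.
Real GDP 2003 = 5237.73 / 1.382 = 3789.96.
Real growth = 3789.96 / 3899.32 − 1 = -0.0280.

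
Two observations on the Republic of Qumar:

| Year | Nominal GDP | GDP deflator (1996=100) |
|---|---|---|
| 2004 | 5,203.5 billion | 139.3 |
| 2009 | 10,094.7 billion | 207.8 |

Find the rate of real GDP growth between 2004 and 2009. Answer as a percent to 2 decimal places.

Deflate each year: 2004 → 5203.5/1.393 = 3735.46; 2009 → 10094.7/2.078 = 4857.89.
So real GDP changed by 4857.89/3735.46 − 1 = 0.3005, i.e. 30.05%.

30.05%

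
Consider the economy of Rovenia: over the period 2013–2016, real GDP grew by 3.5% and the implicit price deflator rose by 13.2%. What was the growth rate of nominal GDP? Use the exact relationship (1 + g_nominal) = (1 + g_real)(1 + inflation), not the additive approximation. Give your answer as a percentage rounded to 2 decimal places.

(1 + g_nom) = (1 + g_real)(1 + π) = 1.0350 × 1.1320 = 1.17162.

17.16%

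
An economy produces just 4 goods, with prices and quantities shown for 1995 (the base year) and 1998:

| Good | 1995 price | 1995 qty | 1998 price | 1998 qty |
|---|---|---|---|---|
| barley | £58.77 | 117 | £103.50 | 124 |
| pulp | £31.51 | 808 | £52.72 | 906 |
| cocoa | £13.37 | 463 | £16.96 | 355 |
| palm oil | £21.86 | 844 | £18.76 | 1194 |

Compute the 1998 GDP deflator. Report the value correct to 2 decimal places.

Nominal GDP 1998 = 103.50·124 + 52.72·906 + 16.96·355 + 18.76·1194 = 89018.56.
Real GDP 1998 (at 1995 prices) = 58.77·124 + 31.51·906 + 13.37·355 + 21.86·1194 = 66682.73.
Deflator = Nominal/Real × 100 = 89018.56/66682.73 × 100 = 133.496.

133.50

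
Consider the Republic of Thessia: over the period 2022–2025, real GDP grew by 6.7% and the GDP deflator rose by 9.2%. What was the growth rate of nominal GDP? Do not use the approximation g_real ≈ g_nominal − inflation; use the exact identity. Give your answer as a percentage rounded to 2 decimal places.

(1 + g_nom) = (1 + g_real)(1 + π) = 1.0670 × 1.0920 = 1.16516.

16.52%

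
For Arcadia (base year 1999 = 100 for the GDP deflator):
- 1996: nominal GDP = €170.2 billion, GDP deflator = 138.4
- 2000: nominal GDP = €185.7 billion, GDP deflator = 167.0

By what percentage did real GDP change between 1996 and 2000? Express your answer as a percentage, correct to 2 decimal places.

Deflate each year: 1996 → 170.2/1.384 = 122.98; 2000 → 185.7/1.670 = 111.20.
So real GDP changed by 111.20/122.98 − 1 = -0.0958, i.e. -9.58%.

-9.58%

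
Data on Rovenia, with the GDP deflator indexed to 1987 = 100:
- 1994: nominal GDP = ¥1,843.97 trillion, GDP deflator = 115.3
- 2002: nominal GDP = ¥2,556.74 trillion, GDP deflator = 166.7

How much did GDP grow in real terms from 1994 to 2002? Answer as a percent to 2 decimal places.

-4.10%

Real GDP 1994 = 1843.97 / 1.153 = 1599.28.
Real GDP 2002 = 2556.74 / 1.667 = 1533.74.
Real growth = 1533.74 / 1599.28 − 1 = -0.0410.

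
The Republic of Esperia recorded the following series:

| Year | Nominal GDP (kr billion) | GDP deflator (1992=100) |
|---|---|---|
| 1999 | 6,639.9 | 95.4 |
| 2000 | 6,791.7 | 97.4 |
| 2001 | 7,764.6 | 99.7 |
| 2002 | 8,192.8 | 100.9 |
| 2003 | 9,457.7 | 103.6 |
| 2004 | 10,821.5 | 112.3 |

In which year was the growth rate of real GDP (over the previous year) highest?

2003

2000: real = 6791.7/0.974 = 6973.00; growth vs 1999 (6960.06) = 0.19%.
2001: real = 7764.6/0.997 = 7787.96; growth vs 2000 (6973.00) = 11.69%.
2002: real = 8192.8/1.009 = 8119.72; growth vs 2001 (7787.96) = 4.26%.
2003: real = 9457.7/1.036 = 9129.05; growth vs 2002 (8119.72) = 12.43%.
2004: real = 10821.5/1.123 = 9636.24; growth vs 2003 (9129.05) = 5.56%.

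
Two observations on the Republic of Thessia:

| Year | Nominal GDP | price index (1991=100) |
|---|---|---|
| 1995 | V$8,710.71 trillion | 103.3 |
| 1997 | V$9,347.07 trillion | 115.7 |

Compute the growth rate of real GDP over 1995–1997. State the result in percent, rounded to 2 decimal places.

-4.19%

Real GDP 1995 = 8710.71 / 1.033 = 8432.44.
Real GDP 1997 = 9347.07 / 1.157 = 8078.71.
Real growth = 8078.71 / 8432.44 − 1 = -0.0419.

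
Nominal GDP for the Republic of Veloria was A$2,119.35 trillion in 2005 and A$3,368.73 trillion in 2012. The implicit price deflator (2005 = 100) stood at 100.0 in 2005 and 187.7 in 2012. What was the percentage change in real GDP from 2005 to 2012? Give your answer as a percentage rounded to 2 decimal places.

-15.32%

Deflate each year: 2005 → 2119.35/1.000 = 2119.35; 2012 → 3368.73/1.877 = 1794.74.
So real GDP changed by 1794.74/2119.35 − 1 = -0.1532, i.e. -15.32%.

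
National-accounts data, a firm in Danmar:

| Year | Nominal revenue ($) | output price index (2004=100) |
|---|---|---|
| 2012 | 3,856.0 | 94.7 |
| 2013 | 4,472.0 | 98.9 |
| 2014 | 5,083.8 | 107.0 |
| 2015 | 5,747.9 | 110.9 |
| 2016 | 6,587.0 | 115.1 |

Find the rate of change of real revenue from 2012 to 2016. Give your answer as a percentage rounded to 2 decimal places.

Real revenue 2012 = 3856.0/0.947 = 4071.81.
Real revenue 2016 = 6587.0/1.151 = 5722.85.
Change = 5722.85/4071.81 − 1 = 0.4055.

40.55%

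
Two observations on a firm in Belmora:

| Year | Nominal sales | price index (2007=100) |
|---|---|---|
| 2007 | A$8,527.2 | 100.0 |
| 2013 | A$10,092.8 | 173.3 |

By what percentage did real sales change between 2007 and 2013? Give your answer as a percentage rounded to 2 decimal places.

-31.70%

Real sales 2007 = 8527.2 / 1.000 = 8527.20.
Real sales 2013 = 10092.8 / 1.733 = 5823.89.
Real growth = 5823.89 / 8527.20 − 1 = -0.3170.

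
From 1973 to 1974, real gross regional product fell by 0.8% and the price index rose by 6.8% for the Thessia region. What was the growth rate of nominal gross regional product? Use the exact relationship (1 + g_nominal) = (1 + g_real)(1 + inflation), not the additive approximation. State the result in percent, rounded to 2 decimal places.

(1 + g_nom) = (1 + g_real)(1 + π) = 0.9920 × 1.0680 = 1.05946.

5.95%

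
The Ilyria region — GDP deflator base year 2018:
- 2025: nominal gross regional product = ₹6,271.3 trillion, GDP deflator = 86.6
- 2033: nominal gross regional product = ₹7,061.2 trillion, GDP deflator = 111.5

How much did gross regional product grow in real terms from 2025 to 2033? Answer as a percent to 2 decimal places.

Deflate each year: 2025 → 6271.3/0.866 = 7241.69; 2033 → 7061.2/1.115 = 6332.91.
So real gross regional product changed by 6332.91/7241.69 − 1 = -0.1255, i.e. -12.55%.

-12.55%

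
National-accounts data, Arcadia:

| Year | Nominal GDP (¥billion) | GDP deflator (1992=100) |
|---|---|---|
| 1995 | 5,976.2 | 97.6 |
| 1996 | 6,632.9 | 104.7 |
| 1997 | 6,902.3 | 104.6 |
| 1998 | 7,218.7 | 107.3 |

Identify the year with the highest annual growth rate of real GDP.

1996: real = 6632.9/1.047 = 6335.15; growth vs 1995 (6123.16) = 3.46%.
1997: real = 6902.3/1.046 = 6598.76; growth vs 1996 (6335.15) = 4.16%.
1998: real = 7218.7/1.073 = 6727.59; growth vs 1997 (6598.76) = 1.95%.

1997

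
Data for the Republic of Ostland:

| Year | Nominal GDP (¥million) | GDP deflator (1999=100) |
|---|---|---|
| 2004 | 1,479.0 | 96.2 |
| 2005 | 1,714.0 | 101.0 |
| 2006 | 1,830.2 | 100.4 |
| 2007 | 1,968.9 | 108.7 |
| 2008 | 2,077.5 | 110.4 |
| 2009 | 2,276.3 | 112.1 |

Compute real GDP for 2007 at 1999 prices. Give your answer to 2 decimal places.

¥1,811.32 million

Real GDP 2007 = 1968.9 / 1.087 = 1811.32.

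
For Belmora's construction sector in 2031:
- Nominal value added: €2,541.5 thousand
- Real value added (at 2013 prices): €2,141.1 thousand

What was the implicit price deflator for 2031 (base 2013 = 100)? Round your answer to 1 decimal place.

implicit price deflator = (Nominal / Real) × 100 = 2541.5 / 2141.1 × 100 = 118.70.

118.7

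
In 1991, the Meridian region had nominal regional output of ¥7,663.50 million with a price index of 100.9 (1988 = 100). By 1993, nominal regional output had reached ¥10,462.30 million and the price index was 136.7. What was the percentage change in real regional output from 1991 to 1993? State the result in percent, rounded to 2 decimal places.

0.77%

Real regional output 1991 = 7663.50 / 1.009 = 7595.14.
Real regional output 1993 = 10462.30 / 1.367 = 7653.47.
Real growth = 7653.47 / 7595.14 − 1 = 0.0077.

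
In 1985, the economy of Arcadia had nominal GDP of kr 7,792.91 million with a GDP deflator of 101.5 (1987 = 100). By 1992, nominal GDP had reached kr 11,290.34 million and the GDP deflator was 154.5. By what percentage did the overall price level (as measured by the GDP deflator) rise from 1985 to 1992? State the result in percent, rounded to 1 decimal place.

52.2%

Price-level change = 154.5 / 101.5 − 1 = 0.5222.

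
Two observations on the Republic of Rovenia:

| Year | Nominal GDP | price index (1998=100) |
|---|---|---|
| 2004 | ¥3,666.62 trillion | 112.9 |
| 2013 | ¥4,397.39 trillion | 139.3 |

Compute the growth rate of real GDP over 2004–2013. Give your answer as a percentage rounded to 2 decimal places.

-2.80%

Real GDP 2004 = 3666.62 / 1.129 = 3247.67.
Real GDP 2013 = 4397.39 / 1.393 = 3156.78.
Real growth = 3156.78 / 3247.67 − 1 = -0.0280.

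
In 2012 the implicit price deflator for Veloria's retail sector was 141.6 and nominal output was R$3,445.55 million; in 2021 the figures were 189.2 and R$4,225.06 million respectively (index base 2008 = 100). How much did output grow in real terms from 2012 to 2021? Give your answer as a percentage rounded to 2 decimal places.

Deflate each year: 2012 → 3445.55/1.416 = 2433.30; 2021 → 4225.06/1.892 = 2233.12.
So real output changed by 2233.12/2433.30 − 1 = -0.0823, i.e. -8.23%.

-8.23%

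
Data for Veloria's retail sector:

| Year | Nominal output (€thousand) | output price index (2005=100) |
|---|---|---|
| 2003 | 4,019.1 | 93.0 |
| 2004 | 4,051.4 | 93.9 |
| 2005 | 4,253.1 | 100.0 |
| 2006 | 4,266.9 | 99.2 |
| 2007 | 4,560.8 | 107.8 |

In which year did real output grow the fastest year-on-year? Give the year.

2004: real = 4051.4/0.939 = 4314.59; growth vs 2003 (4321.61) = -0.16%.
2005: real = 4253.1/1.000 = 4253.10; growth vs 2004 (4314.59) = -1.43%.
2006: real = 4266.9/0.992 = 4301.31; growth vs 2005 (4253.10) = 1.13%.
2007: real = 4560.8/1.078 = 4230.80; growth vs 2006 (4301.31) = -1.64%.

2006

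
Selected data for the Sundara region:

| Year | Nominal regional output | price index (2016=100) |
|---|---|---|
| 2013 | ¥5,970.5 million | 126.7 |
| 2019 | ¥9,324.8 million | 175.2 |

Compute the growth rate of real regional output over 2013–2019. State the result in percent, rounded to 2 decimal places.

12.95%

Real regional output 2013 = 5970.5 / 1.267 = 4712.31.
Real regional output 2019 = 9324.8 / 1.752 = 5322.37.
Real growth = 5322.37 / 4712.31 − 1 = 0.1295.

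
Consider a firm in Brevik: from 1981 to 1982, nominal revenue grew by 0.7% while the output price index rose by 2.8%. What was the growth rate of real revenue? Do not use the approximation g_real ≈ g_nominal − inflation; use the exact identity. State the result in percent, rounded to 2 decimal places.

(1 + g_nom) = (1 + g_real)(1 + π), so g_real = 1.0070 / 1.0280 − 1 = -0.02043.

-2.04%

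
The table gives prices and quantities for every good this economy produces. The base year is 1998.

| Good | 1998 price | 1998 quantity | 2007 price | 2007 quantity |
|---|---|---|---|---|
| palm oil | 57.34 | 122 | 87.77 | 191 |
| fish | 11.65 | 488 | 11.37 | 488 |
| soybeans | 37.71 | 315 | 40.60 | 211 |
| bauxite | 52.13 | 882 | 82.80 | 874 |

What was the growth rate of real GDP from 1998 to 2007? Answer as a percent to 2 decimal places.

Real GDP 1998 = Nominal GDP 1998 = 57.34·122 + 11.65·488 + 37.71·315 + 52.13·882 = 70537.99.
Real GDP 2007 (at 1998 prices) = 57.34·191 + 11.65·488 + 37.71·211 + 52.13·874 = 70155.57.
Real growth = 70155.57/70537.99 − 1 = -0.0054.

-0.54%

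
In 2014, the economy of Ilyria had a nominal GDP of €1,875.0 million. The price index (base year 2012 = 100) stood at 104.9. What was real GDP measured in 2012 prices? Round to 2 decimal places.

Real GDP = Nominal / (price index/100) = 1875.0 / 1.049 = 1787.42.

€1,787.42 million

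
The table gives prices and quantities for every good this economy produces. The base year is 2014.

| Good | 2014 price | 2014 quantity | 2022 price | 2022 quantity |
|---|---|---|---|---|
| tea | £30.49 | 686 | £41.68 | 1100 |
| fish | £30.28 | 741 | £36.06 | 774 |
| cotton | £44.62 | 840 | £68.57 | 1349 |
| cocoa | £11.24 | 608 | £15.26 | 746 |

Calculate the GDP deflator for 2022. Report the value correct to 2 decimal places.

141.49

Nominal GDP 2022 = 41.68·1100 + 36.06·774 + 68.57·1349 + 15.26·746 = 177643.33.
Real GDP 2022 (at 2014 prices) = 30.49·1100 + 30.28·774 + 44.62·1349 + 11.24·746 = 125553.14.
Deflator = Nominal/Real × 100 = 177643.33/125553.14 × 100 = 141.489.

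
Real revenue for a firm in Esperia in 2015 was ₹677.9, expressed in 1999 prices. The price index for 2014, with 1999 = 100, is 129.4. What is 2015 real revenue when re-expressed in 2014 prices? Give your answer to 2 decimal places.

₹877.20

Real revenue in 2014 prices = Real revenue in 1999 prices × (P_2014/P_1999) = 677.9 × 1.294 = 877.20.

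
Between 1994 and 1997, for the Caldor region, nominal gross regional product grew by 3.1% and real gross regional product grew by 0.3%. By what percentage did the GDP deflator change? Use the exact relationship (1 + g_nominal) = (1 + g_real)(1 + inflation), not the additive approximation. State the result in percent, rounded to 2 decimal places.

(1 + g_nom) = (1 + g_real)(1 + π), so π = 1.0310 / 1.0030 − 1 = 0.02792.

2.79%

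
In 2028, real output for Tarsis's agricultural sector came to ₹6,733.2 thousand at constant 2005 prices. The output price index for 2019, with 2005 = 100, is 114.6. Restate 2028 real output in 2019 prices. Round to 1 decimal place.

Real output in 2019 prices = Real output in 2005 prices × (P_2019/P_2005) = 6733.2 × 1.146 = 7716.25.

₹7,716.2 thousand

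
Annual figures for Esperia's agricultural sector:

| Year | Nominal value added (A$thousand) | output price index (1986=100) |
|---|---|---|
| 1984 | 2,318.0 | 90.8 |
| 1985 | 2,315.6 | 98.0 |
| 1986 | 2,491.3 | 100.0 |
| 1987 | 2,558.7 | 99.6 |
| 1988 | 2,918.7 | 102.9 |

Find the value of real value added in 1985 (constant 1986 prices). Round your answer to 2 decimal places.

A$2,362.86 thousand

Real value added 1985 = 2315.6 / 0.980 = 2362.86.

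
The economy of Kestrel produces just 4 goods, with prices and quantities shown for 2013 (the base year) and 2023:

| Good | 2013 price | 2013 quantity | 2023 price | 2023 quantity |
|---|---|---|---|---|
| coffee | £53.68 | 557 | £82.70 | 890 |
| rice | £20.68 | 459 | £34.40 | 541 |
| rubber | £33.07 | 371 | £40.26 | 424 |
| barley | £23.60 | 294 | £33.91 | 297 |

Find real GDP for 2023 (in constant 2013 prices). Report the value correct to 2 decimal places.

Real GDP 2023 = Σ (p_2013 × q_2023) = 53.68·890 + 20.68·541 + 33.07·424 + 23.60·297 = 79993.96.

£79993.96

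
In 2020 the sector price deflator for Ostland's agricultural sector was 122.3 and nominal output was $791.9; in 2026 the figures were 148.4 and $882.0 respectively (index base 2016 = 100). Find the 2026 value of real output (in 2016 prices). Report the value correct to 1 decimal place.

Real output = Nominal / (sector price deflator/100) = 882.0 / 1.484 = 594.34.

$594.3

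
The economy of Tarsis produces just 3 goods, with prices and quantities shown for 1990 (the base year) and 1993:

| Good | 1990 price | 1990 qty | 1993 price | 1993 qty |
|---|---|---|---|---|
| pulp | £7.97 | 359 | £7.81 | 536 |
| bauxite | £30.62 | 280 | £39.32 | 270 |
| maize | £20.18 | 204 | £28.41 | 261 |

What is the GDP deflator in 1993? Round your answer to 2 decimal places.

124.77

Nominal GDP 1993 = 7.81·536 + 39.32·270 + 28.41·261 = 22217.57.
Real GDP 1993 (at 1990 prices) = 7.97·536 + 30.62·270 + 20.18·261 = 17806.30.
Deflator = Nominal/Real × 100 = 22217.57/17806.30 × 100 = 124.774.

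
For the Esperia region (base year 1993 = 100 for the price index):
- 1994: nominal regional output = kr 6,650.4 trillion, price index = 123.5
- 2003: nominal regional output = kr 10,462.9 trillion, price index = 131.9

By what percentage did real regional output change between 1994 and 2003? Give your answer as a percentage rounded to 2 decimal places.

Deflate each year: 1994 → 6650.4/1.235 = 5384.94; 2003 → 10462.9/1.319 = 7932.45.
So real regional output changed by 7932.45/5384.94 − 1 = 0.4731, i.e. 47.31%.

47.31%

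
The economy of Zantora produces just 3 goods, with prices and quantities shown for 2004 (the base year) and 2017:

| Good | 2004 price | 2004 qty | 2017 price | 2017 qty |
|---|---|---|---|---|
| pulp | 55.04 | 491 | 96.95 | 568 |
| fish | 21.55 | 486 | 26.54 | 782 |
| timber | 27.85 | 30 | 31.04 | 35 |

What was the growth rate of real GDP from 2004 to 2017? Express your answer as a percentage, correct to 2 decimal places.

Real GDP 2004 = Nominal GDP 2004 = 55.04·491 + 21.55·486 + 27.85·30 = 38333.44.
Real GDP 2017 (at 2004 prices) = 55.04·568 + 21.55·782 + 27.85·35 = 49089.57.
Real growth = 49089.57/38333.44 − 1 = 0.2806.

28.06%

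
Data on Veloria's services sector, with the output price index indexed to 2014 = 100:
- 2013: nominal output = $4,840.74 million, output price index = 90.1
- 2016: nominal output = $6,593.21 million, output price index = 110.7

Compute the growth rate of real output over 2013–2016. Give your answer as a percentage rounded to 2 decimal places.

10.86%

Real output 2013 = 4840.74 / 0.901 = 5372.63.
Real output 2016 = 6593.21 / 1.107 = 5955.93.
Real growth = 5955.93 / 5372.63 − 1 = 0.1086.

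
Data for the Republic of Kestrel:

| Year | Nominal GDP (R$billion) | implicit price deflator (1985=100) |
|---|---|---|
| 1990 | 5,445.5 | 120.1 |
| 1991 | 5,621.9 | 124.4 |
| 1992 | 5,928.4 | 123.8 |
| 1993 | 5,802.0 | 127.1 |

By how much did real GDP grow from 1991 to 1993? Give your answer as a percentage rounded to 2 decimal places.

1.01%

Real GDP 1991 = 5621.9/1.244 = 4519.21.
Real GDP 1993 = 5802.0/1.271 = 4564.91.
Change = 4564.91/4519.21 − 1 = 0.0101.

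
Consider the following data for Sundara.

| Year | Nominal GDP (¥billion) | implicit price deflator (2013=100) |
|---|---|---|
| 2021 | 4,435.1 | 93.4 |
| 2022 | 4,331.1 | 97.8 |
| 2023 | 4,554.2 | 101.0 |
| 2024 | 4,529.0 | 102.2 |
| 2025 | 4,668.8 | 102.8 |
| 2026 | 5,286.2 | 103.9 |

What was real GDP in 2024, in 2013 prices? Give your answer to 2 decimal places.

¥4,431.51 billion

Real GDP 2024 = 4529.0 / 1.022 = 4431.51.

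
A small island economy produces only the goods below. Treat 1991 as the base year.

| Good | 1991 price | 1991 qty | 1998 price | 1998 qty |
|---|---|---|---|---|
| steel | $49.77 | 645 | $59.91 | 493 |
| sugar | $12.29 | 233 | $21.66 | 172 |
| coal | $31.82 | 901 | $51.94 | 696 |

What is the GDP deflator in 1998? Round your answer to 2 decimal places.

Nominal GDP 1998 = 59.91·493 + 21.66·172 + 51.94·696 = 69411.39.
Real GDP 1998 (at 1991 prices) = 49.77·493 + 12.29·172 + 31.82·696 = 48797.21.
Deflator = Nominal/Real × 100 = 69411.39/48797.21 × 100 = 142.245.

142.24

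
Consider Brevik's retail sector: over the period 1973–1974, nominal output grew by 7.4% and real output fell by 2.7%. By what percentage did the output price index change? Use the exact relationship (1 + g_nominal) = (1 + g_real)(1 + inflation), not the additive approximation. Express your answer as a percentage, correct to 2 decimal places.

(1 + g_nom) = (1 + g_real)(1 + π), so π = 1.0740 / 0.9730 − 1 = 0.10380.

10.38%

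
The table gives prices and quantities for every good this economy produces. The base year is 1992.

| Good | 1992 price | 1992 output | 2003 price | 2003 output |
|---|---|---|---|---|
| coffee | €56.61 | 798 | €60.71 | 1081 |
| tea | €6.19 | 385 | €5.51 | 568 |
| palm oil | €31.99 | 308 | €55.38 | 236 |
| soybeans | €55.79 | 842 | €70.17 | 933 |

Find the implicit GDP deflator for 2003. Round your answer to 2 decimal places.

118.49

Nominal GDP 2003 = 60.71·1081 + 5.51·568 + 55.38·236 + 70.17·933 = 147295.48.
Real GDP 2003 (at 1992 prices) = 56.61·1081 + 6.19·568 + 31.99·236 + 55.79·933 = 124313.04.
Deflator = Nominal/Real × 100 = 147295.48/124313.04 × 100 = 118.488.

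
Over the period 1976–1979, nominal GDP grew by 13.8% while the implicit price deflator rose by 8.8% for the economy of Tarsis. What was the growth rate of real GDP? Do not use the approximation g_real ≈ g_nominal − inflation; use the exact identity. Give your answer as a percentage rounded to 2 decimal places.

4.60%

(1 + g_nom) = (1 + g_real)(1 + π), so g_real = 1.1380 / 1.0880 − 1 = 0.04596.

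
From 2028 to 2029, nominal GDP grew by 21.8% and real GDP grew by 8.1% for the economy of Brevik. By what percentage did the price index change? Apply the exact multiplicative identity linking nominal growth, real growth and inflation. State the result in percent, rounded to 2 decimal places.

12.67%

(1 + g_nom) = (1 + g_real)(1 + π), so π = 1.2180 / 1.0810 − 1 = 0.12673.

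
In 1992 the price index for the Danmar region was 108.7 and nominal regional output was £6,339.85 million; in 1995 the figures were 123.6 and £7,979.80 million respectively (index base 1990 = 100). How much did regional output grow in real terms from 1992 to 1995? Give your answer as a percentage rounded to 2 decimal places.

Real regional output 1992 = 6339.85 / 1.087 = 5832.43.
Real regional output 1995 = 7979.80 / 1.236 = 6456.15.
Real growth = 6456.15 / 5832.43 − 1 = 0.1069.

10.69%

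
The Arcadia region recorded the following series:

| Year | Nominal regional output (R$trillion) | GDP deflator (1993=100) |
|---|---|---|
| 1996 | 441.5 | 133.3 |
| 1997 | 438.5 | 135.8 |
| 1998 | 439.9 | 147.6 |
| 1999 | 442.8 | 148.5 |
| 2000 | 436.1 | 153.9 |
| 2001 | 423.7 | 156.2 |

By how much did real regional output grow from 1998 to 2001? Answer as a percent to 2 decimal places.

-8.99%

Real regional output 1998 = 439.9/1.476 = 298.04.
Real regional output 2001 = 423.7/1.562 = 271.25.
Change = 271.25/298.04 − 1 = -0.0899.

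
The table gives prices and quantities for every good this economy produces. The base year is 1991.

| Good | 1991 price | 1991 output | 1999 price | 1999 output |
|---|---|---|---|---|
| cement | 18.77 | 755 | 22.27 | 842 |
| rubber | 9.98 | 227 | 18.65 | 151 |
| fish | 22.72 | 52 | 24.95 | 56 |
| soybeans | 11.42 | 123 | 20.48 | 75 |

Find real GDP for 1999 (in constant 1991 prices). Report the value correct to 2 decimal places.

19440.14

Real GDP 1999 = Σ (p_1991 × q_1999) = 18.77·842 + 9.98·151 + 22.72·56 + 11.42·75 = 19440.14.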